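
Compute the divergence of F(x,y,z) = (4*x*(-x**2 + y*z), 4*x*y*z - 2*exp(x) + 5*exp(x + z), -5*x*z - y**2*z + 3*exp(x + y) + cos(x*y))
-12*x**2 + 4*x*z - 5*x - y**2 + 4*y*z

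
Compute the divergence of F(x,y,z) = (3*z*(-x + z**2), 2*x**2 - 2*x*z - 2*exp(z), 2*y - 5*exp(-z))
-3*z + 5*exp(-z)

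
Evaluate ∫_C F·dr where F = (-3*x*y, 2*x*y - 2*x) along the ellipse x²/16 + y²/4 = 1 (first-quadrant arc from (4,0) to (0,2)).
128/3 - 4*pi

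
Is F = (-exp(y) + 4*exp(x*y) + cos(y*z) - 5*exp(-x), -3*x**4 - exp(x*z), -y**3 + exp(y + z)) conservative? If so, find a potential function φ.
No, ∇×F = (x*exp(x*z) - 3*y**2 + exp(y + z), -y*sin(y*z), -12*x**3 - 4*x*exp(x*y) - z*exp(x*z) + z*sin(y*z) + exp(y)) ≠ 0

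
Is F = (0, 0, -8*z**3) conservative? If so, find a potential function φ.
Yes, F is conservative. φ = -2*z**4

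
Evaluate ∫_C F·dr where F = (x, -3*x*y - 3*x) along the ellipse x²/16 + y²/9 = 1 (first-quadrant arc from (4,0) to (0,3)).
-44 - 9*pi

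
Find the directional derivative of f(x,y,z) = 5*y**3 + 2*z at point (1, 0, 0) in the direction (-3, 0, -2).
-4*sqrt(13)/13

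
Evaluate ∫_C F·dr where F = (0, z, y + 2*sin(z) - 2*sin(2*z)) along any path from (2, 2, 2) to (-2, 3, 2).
2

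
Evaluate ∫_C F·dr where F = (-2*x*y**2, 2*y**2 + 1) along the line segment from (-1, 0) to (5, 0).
0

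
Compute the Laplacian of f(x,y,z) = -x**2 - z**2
-4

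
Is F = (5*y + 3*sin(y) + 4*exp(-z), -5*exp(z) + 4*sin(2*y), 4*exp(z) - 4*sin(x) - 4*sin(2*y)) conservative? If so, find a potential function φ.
No, ∇×F = (5*exp(z) - 8*cos(2*y), 4*cos(x) - 4*exp(-z), -3*cos(y) - 5) ≠ 0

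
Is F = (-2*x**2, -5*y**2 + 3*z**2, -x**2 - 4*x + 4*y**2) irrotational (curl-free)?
No, ∇×F = (8*y - 6*z, 2*x + 4, 0)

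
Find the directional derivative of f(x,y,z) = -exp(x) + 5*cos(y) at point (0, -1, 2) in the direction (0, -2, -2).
-5*sqrt(2)*sin(1)/2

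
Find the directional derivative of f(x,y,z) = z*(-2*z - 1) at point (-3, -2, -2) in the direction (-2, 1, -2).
-14/3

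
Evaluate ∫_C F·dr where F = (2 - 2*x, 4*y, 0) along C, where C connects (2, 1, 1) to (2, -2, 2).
6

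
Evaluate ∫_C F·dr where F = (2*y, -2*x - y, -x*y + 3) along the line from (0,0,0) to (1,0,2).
6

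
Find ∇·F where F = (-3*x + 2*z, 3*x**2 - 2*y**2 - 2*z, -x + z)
-4*y - 2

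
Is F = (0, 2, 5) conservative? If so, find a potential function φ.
Yes, F is conservative. φ = 2*y + 5*z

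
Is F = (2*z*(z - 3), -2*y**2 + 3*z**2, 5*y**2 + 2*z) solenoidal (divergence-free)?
No, ∇·F = 2 - 4*y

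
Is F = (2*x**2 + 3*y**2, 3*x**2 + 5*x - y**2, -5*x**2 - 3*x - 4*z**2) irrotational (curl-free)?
No, ∇×F = (0, 10*x + 3, 6*x - 6*y + 5)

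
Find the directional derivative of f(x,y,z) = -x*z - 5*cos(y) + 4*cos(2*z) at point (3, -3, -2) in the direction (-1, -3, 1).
sqrt(11)*(8*sin(4) - 5 + 15*sin(3))/11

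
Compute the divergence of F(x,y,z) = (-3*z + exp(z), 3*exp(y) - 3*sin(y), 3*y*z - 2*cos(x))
3*y + 3*exp(y) - 3*cos(y)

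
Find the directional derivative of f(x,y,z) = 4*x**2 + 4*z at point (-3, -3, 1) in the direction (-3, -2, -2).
64*sqrt(17)/17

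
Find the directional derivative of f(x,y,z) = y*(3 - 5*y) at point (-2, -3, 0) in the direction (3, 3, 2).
9*sqrt(22)/2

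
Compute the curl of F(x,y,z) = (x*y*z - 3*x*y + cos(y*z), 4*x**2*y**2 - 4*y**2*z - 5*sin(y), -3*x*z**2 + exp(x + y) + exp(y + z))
(4*y**2 + exp(x + y) + exp(y + z), x*y - y*sin(y*z) + 3*z**2 - exp(x + y), 8*x*y**2 - x*z + 3*x + z*sin(y*z))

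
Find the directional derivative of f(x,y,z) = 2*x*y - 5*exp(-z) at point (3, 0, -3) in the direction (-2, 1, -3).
3*sqrt(14)*(2 - 5*exp(3))/14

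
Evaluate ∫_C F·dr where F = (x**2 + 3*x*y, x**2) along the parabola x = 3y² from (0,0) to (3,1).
108/5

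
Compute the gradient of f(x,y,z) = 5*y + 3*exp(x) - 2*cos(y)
(3*exp(x), 2*sin(y) + 5, 0)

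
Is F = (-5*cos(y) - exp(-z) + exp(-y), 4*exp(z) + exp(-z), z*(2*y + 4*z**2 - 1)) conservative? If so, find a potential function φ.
No, ∇×F = (2*z - 4*exp(z) + exp(-z), exp(-z), -5*sin(y) + exp(-y)) ≠ 0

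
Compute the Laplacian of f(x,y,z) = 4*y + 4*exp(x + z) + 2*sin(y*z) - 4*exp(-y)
-2*y**2*sin(y*z) - 2*z**2*sin(y*z) + 8*exp(x + z) - 4*exp(-y)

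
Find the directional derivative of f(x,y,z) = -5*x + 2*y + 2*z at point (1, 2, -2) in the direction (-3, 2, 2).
23*sqrt(17)/17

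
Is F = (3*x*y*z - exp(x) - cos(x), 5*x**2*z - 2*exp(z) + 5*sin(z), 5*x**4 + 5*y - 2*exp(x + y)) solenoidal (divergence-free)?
No, ∇·F = 3*y*z - exp(x) + sin(x)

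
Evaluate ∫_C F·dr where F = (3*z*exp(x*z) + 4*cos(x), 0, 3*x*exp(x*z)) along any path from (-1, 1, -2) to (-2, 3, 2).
-3*exp(2) - 4*sin(2) + 3*exp(-4) + 4*sin(1)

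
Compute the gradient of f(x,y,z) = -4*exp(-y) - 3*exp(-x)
(3*exp(-x), 4*exp(-y), 0)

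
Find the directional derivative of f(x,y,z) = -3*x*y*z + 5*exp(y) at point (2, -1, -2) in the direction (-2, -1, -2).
-4 - 5*exp(-1)/3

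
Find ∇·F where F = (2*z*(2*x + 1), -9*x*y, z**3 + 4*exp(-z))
-9*x + 3*z**2 + 4*z - 4*exp(-z)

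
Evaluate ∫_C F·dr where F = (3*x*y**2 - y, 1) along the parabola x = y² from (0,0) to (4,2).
182/3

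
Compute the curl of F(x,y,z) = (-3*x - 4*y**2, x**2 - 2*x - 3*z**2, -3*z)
(6*z, 0, 2*x + 8*y - 2)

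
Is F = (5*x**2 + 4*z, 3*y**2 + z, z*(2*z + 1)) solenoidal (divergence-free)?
No, ∇·F = 10*x + 6*y + 4*z + 1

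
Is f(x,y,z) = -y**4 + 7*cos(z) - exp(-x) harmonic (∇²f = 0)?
No, ∇²f = -12*y**2 - 7*cos(z) - exp(-x)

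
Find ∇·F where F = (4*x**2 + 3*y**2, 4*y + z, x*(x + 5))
8*x + 4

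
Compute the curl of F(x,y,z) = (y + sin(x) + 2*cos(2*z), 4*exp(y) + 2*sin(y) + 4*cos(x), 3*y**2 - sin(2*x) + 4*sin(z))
(6*y, -4*sin(2*z) + 2*cos(2*x), -4*sin(x) - 1)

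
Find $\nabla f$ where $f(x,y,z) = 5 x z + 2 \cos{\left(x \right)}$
(5*z - 2*sin(x), 0, 5*x)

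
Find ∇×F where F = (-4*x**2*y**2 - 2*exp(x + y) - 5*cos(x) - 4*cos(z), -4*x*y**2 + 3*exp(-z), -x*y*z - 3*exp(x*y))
(-x*z - 3*x*exp(x*y) + 3*exp(-z), y*z + 3*y*exp(x*y) + 4*sin(z), 8*x**2*y - 4*y**2 + 2*exp(x + y))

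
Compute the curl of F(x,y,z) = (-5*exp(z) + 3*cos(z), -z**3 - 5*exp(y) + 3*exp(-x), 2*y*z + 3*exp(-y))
(3*z**2 + 2*z - 3*exp(-y), -5*exp(z) - 3*sin(z), -3*exp(-x))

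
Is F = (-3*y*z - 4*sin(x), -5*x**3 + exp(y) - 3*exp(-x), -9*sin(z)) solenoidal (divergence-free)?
No, ∇·F = exp(y) - 4*cos(x) - 9*cos(z)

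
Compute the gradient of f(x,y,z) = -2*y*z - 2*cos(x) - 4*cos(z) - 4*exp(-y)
(2*sin(x), -2*z + 4*exp(-y), -2*y + 4*sin(z))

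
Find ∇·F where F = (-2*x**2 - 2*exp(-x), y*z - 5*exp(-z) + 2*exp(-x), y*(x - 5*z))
-4*x - 5*y + z + 2*exp(-x)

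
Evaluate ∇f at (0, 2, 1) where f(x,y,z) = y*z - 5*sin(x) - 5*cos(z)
(-5, 1, 2 + 5*sin(1))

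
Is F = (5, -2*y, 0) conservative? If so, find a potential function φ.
Yes, F is conservative. φ = 5*x - y**2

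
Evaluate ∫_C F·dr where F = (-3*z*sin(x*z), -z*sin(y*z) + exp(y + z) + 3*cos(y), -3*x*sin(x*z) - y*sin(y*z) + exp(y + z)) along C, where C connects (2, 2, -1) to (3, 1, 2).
-E - 3*sqrt(2)*sin(pi/4 + 2) + 3*sin(1) + 3*cos(6) + exp(3)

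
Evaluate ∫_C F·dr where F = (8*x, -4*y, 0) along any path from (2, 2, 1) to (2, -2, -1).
0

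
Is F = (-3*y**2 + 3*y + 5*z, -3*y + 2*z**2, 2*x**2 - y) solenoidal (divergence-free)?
No, ∇·F = -3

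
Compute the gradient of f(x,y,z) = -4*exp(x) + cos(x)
(-4*exp(x) - sin(x), 0, 0)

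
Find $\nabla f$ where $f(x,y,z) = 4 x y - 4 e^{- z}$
(4*y, 4*x, 4*exp(-z))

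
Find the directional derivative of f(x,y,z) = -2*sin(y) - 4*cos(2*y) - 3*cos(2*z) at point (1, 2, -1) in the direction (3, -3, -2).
3*sqrt(22)*(cos(2) + 2*sin(2) - 4*sin(4))/11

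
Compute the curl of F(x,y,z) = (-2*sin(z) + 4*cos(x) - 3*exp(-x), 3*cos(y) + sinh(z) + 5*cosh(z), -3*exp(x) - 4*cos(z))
(-5*sinh(z) - cosh(z), 3*exp(x) - 2*cos(z), 0)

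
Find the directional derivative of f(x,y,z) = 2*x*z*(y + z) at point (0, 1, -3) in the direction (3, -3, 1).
36*sqrt(19)/19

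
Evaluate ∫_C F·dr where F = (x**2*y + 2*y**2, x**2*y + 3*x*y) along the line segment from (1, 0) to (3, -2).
58/3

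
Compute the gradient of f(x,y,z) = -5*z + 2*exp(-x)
(-2*exp(-x), 0, -5)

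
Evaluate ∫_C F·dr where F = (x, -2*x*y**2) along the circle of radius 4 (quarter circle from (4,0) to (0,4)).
-32*pi - 8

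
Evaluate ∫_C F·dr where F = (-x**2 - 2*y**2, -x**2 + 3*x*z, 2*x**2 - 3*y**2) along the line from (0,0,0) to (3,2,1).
-15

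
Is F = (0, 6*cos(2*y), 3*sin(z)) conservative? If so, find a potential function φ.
Yes, F is conservative. φ = 3*sin(2*y) - 3*cos(z)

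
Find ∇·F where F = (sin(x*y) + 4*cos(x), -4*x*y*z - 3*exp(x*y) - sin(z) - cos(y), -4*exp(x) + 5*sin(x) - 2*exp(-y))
-4*x*z - 3*x*exp(x*y) + y*cos(x*y) - 4*sin(x) + sin(y)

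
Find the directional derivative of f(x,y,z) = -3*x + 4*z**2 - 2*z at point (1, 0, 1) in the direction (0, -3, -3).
-3*sqrt(2)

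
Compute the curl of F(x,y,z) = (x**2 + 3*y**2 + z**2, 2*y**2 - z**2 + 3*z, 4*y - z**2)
(2*z + 1, 2*z, -6*y)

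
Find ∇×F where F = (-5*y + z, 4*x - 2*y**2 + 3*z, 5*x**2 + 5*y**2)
(10*y - 3, 1 - 10*x, 9)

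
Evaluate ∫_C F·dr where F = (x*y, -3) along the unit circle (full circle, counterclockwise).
0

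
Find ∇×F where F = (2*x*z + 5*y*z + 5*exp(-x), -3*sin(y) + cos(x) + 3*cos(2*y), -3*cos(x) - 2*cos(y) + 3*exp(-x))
(2*sin(y), 2*x + 5*y - 3*sin(x) + 3*exp(-x), -5*z - sin(x))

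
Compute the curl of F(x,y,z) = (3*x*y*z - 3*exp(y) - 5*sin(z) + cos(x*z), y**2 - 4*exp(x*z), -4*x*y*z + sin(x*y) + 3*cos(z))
(x*(-4*z + 4*exp(x*z) + cos(x*y)), 3*x*y - x*sin(x*z) + 4*y*z - y*cos(x*y) - 5*cos(z), -3*x*z - 4*z*exp(x*z) + 3*exp(y))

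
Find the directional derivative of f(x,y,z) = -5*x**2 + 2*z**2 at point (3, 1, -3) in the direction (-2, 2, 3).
24*sqrt(17)/17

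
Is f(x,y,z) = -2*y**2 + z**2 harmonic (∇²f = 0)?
No, ∇²f = -2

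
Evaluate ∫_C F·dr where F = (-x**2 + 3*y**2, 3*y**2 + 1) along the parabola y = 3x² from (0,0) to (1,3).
526/15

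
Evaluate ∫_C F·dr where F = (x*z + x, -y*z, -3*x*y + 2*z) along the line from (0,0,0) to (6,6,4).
-110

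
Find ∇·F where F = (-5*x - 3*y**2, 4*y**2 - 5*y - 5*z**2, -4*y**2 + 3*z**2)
8*y + 6*z - 10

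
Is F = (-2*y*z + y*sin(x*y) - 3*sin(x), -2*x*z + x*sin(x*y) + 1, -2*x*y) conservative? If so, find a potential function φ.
Yes, F is conservative. φ = -2*x*y*z + y + 3*cos(x) - cos(x*y)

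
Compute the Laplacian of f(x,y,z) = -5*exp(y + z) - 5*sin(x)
-10*exp(y + z) + 5*sin(x)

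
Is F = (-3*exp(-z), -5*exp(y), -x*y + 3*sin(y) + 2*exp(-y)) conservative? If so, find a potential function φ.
No, ∇×F = (-x + 3*cos(y) - 2*exp(-y), y + 3*exp(-z), 0) ≠ 0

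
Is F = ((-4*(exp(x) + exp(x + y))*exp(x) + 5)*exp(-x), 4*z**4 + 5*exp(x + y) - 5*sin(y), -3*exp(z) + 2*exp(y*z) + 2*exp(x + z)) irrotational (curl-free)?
No, ∇×F = (2*z*(-8*z**2 + exp(y*z)), -2*exp(x + z), 9*exp(x + y))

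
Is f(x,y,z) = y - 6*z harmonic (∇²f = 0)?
Yes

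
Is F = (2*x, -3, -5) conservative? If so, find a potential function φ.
Yes, F is conservative. φ = x**2 - 3*y - 5*z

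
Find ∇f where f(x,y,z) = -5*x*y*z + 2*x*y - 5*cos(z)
(y*(2 - 5*z), x*(2 - 5*z), -5*x*y + 5*sin(z))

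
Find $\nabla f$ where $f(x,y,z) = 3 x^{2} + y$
(6*x, 1, 0)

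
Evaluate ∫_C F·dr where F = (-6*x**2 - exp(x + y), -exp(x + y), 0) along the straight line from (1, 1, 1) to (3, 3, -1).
-exp(6) - 52 + exp(2)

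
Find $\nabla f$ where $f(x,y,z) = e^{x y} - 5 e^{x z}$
(y*exp(x*y) - 5*z*exp(x*z), x*exp(x*y), -5*x*exp(x*z))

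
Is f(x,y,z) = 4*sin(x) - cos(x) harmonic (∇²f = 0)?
No, ∇²f = -4*sin(x) + cos(x)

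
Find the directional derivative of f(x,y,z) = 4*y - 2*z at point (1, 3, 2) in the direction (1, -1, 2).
-4*sqrt(6)/3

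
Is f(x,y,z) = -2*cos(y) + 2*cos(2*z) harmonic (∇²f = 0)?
No, ∇²f = 2*cos(y) - 8*cos(2*z)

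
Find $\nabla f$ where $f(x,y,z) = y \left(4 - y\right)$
(0, 4 - 2*y, 0)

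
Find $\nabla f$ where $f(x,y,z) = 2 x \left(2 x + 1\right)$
(8*x + 2, 0, 0)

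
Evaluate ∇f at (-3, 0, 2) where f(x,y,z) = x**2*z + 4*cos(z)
(-12, 0, 9 - 4*sin(2))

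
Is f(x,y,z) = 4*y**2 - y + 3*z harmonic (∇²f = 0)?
No, ∇²f = 8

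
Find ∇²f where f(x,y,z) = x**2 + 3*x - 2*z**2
-2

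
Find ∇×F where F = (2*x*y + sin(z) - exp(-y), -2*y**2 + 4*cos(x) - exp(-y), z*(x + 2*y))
(2*z, -z + cos(z), -2*x - 4*sin(x) - exp(-y))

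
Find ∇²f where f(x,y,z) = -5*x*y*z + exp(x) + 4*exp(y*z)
4*y**2*exp(y*z) + 4*z**2*exp(y*z) + exp(x)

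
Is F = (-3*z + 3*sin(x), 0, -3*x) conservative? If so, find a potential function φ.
Yes, F is conservative. φ = -3*x*z - 3*cos(x)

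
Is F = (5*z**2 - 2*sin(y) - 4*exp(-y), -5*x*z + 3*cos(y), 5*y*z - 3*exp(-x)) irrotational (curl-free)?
No, ∇×F = (5*x + 5*z, 10*z - 3*exp(-x), -5*z + 2*cos(y) - 4*exp(-y))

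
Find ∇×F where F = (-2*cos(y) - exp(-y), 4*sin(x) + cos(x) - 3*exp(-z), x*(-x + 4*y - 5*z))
(4*x - 3*exp(-z), 2*x - 4*y + 5*z, -sin(x) - 2*sin(y) + 4*cos(x) - exp(-y))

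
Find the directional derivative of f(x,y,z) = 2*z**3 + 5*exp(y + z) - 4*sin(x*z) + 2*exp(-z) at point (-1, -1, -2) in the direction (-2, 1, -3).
sqrt(14)*(-36*exp(3) - 5 - 14*exp(3)*cos(2) + 3*exp(5))*exp(-3)/7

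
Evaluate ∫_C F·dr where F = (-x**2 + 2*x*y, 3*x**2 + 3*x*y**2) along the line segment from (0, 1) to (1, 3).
21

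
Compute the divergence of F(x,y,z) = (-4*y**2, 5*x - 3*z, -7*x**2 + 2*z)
2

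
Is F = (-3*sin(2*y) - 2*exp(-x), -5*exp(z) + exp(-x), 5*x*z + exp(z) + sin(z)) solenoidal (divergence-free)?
No, ∇·F = 5*x + exp(z) + cos(z) + 2*exp(-x)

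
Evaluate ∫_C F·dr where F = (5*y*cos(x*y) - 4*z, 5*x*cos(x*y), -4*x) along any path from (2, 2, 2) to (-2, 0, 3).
40 - 5*sin(4)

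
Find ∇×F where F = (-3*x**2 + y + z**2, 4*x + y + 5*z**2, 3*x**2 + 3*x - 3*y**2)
(-6*y - 10*z, -6*x + 2*z - 3, 3)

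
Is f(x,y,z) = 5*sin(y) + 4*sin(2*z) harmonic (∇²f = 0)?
No, ∇²f = -5*sin(y) - 16*sin(2*z)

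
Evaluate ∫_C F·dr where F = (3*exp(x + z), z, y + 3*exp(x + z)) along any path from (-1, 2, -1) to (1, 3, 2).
-3*exp(-2) + 8 + 3*exp(3)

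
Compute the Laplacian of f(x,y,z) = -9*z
0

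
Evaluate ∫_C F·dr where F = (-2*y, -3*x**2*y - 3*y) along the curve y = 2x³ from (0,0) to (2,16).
-1552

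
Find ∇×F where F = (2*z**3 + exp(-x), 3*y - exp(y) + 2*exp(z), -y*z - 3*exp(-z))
(-z - 2*exp(z), 6*z**2, 0)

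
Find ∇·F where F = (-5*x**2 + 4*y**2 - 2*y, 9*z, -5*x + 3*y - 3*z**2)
-10*x - 6*z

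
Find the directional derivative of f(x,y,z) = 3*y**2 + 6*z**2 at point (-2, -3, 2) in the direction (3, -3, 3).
14*sqrt(3)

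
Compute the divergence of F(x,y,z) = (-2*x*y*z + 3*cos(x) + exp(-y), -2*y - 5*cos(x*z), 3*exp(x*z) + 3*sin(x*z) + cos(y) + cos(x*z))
3*x*exp(x*z) - x*sin(x*z) + 3*x*cos(x*z) - 2*y*z - 3*sin(x) - 2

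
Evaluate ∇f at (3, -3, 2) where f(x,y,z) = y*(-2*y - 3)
(0, 9, 0)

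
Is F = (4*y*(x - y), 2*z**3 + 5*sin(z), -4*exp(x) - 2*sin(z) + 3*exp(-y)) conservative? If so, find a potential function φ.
No, ∇×F = (-6*z**2 - 5*cos(z) - 3*exp(-y), 4*exp(x), -4*x + 8*y) ≠ 0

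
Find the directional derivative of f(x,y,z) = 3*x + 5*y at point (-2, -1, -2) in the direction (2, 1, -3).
11*sqrt(14)/14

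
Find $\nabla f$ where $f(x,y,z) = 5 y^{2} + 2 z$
(0, 10*y, 2)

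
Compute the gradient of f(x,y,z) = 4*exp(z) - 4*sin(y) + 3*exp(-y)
(0, -4*cos(y) - 3*exp(-y), 4*exp(z))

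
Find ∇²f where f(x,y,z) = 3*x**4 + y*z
36*x**2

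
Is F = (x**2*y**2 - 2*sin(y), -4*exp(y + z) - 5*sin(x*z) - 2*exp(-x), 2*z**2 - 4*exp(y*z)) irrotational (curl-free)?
No, ∇×F = (5*x*cos(x*z) - 4*z*exp(y*z) + 4*exp(y + z), 0, -2*x**2*y - 5*z*cos(x*z) + 2*cos(y) + 2*exp(-x))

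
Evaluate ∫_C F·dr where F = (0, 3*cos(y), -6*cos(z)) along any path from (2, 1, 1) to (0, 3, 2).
-6*sin(2) + 3*sin(3) + 3*sin(1)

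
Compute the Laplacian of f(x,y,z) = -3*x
0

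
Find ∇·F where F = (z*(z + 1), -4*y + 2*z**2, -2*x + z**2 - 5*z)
2*z - 9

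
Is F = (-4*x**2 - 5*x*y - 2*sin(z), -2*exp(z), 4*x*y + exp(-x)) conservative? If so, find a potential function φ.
No, ∇×F = (4*x + 2*exp(z), -4*y - 2*cos(z) + exp(-x), 5*x) ≠ 0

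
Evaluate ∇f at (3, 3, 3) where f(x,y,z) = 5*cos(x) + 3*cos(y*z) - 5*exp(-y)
(-5*sin(3), -9*sin(9) + 5*exp(-3), -9*sin(9))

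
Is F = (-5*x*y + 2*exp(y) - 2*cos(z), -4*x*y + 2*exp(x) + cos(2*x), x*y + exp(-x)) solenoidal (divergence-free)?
No, ∇·F = -4*x - 5*y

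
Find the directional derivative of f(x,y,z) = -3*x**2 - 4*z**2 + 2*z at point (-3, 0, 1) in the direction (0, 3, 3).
-3*sqrt(2)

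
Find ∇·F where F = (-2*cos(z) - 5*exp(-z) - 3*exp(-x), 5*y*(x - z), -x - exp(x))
5*x - 5*z + 3*exp(-x)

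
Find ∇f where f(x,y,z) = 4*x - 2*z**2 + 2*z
(4, 0, 2 - 4*z)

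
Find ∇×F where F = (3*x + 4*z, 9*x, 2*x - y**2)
(-2*y, 2, 9)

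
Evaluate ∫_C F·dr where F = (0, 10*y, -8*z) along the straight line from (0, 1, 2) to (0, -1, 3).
-20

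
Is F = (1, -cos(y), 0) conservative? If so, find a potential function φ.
Yes, F is conservative. φ = x - sin(y)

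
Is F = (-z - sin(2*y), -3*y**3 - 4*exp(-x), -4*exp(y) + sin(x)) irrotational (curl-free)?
No, ∇×F = (-4*exp(y), -cos(x) - 1, 2*cos(2*y) + 4*exp(-x))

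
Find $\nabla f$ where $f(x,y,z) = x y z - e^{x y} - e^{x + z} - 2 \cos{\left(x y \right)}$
(y*z - y*exp(x*y) + 2*y*sin(x*y) - exp(x + z), x*(z - exp(x*y) + 2*sin(x*y)), x*y - exp(x + z))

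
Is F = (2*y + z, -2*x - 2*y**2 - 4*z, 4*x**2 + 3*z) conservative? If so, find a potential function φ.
No, ∇×F = (4, 1 - 8*x, -4) ≠ 0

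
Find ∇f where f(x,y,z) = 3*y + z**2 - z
(0, 3, 2*z - 1)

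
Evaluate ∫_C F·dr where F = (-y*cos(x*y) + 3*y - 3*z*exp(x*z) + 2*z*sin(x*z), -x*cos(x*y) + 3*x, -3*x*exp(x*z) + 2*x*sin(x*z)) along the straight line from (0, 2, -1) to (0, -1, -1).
0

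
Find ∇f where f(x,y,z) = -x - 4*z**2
(-1, 0, -8*z)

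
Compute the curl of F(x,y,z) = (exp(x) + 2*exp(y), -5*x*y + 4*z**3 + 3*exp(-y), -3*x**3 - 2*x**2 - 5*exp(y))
(-12*z**2 - 5*exp(y), x*(9*x + 4), -5*y - 2*exp(y))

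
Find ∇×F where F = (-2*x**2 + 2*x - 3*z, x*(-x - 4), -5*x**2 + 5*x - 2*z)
(0, 10*x - 8, -2*x - 4)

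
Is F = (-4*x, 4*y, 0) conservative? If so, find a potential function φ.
Yes, F is conservative. φ = -2*x**2 + 2*y**2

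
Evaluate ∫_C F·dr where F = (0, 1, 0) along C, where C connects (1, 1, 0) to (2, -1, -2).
-2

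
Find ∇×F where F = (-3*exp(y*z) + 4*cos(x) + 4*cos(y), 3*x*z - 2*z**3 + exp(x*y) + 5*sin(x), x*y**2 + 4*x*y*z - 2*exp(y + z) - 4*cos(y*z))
(2*x*y + 4*x*z - 3*x + 6*z**2 + 4*z*sin(y*z) - 2*exp(y + z), y*(-y - 4*z - 3*exp(y*z)), y*exp(x*y) + 3*z*exp(y*z) + 3*z + 4*sin(y) + 5*cos(x))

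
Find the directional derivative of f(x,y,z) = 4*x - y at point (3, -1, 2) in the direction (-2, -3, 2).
-5*sqrt(17)/17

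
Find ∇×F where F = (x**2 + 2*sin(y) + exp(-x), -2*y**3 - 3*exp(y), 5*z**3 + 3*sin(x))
(0, -3*cos(x), -2*cos(y))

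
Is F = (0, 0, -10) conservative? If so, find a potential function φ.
Yes, F is conservative. φ = -10*z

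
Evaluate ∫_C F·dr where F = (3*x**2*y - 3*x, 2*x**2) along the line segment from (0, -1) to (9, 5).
2754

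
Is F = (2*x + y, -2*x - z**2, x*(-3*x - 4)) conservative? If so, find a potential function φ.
No, ∇×F = (2*z, 6*x + 4, -3) ≠ 0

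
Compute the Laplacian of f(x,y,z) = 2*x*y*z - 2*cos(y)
2*cos(y)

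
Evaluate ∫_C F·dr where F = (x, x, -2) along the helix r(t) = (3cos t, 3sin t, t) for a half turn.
5*pi/2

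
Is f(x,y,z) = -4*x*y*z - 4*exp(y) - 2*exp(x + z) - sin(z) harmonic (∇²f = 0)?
No, ∇²f = -4*exp(y) - 4*exp(x + z) + sin(z)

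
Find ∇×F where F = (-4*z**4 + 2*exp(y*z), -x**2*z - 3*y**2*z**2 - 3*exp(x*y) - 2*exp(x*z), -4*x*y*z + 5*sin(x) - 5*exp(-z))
(x**2 - 4*x*z + 2*x*exp(x*z) + 6*y**2*z, 4*y*z + 2*y*exp(y*z) - 16*z**3 - 5*cos(x), -2*x*z - 3*y*exp(x*y) - 2*z*exp(x*z) - 2*z*exp(y*z))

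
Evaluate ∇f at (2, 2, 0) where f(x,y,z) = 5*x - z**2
(5, 0, 0)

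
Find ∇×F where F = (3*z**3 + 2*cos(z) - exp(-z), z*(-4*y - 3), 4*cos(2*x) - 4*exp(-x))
(4*y + 3, 9*z**2 + 8*sin(2*x) - 2*sin(z) + exp(-z) - 4*exp(-x), 0)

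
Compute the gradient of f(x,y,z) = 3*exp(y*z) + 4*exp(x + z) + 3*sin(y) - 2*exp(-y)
(4*exp(x + z), 3*z*exp(y*z) + 3*cos(y) + 2*exp(-y), 3*y*exp(y*z) + 4*exp(x + z))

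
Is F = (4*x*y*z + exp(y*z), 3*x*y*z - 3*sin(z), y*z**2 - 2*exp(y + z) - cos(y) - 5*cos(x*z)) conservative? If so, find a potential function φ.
No, ∇×F = (-3*x*y + z**2 - 2*exp(y + z) + sin(y) + 3*cos(z), 4*x*y + y*exp(y*z) - 5*z*sin(x*z), z*(-4*x + 3*y - exp(y*z))) ≠ 0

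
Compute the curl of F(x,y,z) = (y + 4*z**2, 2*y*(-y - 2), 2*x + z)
(0, 8*z - 2, -1)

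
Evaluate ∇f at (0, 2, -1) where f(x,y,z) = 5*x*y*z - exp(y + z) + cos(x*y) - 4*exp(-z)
(-10, -E, 3*E)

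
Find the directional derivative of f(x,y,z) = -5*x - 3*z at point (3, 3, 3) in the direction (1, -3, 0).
-sqrt(10)/2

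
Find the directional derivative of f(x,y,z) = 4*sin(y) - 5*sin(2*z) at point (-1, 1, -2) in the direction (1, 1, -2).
2*sqrt(6)*(5*cos(4) + cos(1))/3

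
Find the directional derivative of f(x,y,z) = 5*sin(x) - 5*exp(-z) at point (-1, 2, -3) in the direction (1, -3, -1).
5*sqrt(11)*(-exp(3) + cos(1))/11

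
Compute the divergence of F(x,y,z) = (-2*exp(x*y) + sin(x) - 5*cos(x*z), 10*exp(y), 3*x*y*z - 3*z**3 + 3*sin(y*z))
3*x*y - 2*y*exp(x*y) + 3*y*cos(y*z) - 9*z**2 + 5*z*sin(x*z) + 10*exp(y) + cos(x)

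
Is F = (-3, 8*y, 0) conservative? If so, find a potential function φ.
Yes, F is conservative. φ = -3*x + 4*y**2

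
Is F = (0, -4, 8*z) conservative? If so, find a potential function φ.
Yes, F is conservative. φ = -4*y + 4*z**2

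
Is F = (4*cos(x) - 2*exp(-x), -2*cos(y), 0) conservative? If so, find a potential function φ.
Yes, F is conservative. φ = 4*sin(x) - 2*sin(y) + 2*exp(-x)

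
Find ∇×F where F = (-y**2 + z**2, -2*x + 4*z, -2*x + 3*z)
(-4, 2*z + 2, 2*y - 2)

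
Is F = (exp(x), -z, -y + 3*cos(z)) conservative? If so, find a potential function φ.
Yes, F is conservative. φ = -y*z + exp(x) + 3*sin(z)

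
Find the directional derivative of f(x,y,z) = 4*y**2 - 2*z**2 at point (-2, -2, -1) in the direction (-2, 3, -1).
-26*sqrt(14)/7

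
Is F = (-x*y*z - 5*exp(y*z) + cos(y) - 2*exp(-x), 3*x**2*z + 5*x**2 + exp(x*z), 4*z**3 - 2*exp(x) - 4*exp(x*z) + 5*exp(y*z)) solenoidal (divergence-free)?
No, ∇·F = -4*x*exp(x*z) - y*z + 5*y*exp(y*z) + 12*z**2 + 2*exp(-x)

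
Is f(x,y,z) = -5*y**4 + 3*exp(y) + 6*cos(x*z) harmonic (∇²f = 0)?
No, ∇²f = -6*x**2*cos(x*z) - 60*y**2 - 6*z**2*cos(x*z) + 3*exp(y)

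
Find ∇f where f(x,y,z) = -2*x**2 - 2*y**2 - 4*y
(-4*x, -4*y - 4, 0)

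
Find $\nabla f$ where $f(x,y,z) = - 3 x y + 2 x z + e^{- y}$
(-3*y + 2*z, -3*x - exp(-y), 2*x)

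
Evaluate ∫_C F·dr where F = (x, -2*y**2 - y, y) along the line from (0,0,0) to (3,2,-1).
-23/6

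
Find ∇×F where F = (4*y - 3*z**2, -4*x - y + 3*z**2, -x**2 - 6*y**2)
(-12*y - 6*z, 2*x - 6*z, -8)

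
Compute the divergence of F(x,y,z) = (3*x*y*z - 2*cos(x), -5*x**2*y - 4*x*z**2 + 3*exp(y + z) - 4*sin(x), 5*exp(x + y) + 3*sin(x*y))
-5*x**2 + 3*y*z + 3*exp(y + z) + 2*sin(x)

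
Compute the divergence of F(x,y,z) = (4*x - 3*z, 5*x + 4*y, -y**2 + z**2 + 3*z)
2*z + 11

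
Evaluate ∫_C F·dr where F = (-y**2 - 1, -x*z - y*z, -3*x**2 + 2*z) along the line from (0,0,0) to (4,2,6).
-280/3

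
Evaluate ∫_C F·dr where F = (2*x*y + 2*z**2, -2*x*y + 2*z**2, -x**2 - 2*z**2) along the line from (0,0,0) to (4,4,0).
0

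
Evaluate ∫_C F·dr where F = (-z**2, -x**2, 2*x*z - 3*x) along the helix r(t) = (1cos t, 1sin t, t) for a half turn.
-8 + pi**2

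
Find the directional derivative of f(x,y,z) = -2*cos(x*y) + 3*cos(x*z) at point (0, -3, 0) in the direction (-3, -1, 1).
0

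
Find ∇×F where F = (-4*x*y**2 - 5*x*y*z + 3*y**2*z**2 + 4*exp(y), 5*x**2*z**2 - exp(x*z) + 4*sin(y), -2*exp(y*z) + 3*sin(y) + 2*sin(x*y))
(-10*x**2*z + x*exp(x*z) + 2*x*cos(x*y) - 2*z*exp(y*z) + 3*cos(y), y*(-5*x + 6*y*z - 2*cos(x*y)), 8*x*y + 10*x*z**2 + 5*x*z - 6*y*z**2 - z*exp(x*z) - 4*exp(y))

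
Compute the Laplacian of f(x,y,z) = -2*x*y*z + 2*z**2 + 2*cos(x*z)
-2*x**2*cos(x*z) - 2*z**2*cos(x*z) + 4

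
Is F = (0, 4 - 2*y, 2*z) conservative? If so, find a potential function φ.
Yes, F is conservative. φ = -y**2 + 4*y + z**2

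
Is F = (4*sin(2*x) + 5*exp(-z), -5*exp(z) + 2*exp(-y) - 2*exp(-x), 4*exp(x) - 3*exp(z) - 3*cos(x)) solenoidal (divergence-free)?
No, ∇·F = -3*exp(z) + 8*cos(2*x) - 2*exp(-y)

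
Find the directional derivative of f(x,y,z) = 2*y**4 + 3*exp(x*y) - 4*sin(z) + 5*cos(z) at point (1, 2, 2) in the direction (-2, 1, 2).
-3*exp(2) - 10*sin(2)/3 - 8*cos(2)/3 + 64/3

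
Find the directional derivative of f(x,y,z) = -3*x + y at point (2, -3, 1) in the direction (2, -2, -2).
-4*sqrt(3)/3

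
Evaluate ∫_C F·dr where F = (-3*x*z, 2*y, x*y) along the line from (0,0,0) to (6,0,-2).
72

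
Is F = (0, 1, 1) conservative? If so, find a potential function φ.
Yes, F is conservative. φ = y + z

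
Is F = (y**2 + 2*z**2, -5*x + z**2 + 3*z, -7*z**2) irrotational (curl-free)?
No, ∇×F = (-2*z - 3, 4*z, -2*y - 5)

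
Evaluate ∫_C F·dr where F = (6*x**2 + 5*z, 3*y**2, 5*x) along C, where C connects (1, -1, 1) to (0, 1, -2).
-5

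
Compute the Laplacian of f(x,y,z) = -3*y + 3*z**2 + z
6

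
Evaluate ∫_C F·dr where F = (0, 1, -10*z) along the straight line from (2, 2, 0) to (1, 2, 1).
-5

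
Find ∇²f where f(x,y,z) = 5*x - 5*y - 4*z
0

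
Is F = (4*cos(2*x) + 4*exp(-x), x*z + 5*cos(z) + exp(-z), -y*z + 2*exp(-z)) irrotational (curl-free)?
No, ∇×F = (-x - z + 5*sin(z) + exp(-z), 0, z)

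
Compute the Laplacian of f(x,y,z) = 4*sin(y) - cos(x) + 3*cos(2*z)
-4*sin(y) + cos(x) - 12*cos(2*z)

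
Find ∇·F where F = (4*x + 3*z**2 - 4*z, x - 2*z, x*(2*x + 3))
4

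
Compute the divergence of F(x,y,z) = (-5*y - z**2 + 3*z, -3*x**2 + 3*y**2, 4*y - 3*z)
6*y - 3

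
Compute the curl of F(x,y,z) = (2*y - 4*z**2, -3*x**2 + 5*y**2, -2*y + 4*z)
(-2, -8*z, -6*x - 2)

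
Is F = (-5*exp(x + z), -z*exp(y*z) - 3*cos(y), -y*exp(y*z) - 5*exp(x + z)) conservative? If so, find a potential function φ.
Yes, F is conservative. φ = -exp(y*z) - 5*exp(x + z) - 3*sin(y)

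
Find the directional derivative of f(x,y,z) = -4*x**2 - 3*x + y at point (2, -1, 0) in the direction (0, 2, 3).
2*sqrt(13)/13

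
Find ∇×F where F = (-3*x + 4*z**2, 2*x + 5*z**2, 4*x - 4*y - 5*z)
(-10*z - 4, 8*z - 4, 2)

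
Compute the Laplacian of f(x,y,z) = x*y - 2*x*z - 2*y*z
0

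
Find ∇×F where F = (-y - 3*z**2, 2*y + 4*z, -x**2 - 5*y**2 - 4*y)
(-10*y - 8, 2*x - 6*z, 1)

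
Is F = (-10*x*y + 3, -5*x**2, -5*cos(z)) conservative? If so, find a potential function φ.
Yes, F is conservative. φ = -5*x**2*y + 3*x - 5*sin(z)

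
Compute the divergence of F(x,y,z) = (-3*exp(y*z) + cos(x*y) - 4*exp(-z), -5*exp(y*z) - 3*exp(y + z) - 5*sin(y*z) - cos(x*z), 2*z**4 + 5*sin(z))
-y*sin(x*y) + 8*z**3 - 5*z*exp(y*z) - 5*z*cos(y*z) - 3*exp(y + z) + 5*cos(z)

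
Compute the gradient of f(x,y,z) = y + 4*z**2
(0, 1, 8*z)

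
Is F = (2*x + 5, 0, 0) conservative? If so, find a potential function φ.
Yes, F is conservative. φ = x*(x + 5)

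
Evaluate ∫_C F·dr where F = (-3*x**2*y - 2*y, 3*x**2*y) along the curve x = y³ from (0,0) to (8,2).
-4248/5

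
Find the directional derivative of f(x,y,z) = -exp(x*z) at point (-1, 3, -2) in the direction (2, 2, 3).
7*sqrt(17)*exp(2)/17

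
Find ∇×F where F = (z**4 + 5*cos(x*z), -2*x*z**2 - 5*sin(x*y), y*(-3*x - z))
(4*x*z - 3*x - z, -5*x*sin(x*z) + 3*y + 4*z**3, -5*y*cos(x*y) - 2*z**2)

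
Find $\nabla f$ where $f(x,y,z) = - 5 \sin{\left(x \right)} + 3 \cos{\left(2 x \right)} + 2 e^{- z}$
(-(12*sin(x) + 5)*cos(x), 0, -2*exp(-z))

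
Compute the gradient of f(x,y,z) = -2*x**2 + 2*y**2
(-4*x, 4*y, 0)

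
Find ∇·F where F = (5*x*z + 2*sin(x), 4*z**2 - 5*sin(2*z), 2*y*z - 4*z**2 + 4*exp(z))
2*y - 3*z + 4*exp(z) + 2*cos(x)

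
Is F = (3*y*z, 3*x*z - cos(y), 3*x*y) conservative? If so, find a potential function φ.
Yes, F is conservative. φ = 3*x*y*z - sin(y)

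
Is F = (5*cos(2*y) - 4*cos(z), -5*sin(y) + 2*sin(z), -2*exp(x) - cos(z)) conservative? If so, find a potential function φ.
No, ∇×F = (-2*cos(z), 2*exp(x) + 4*sin(z), 10*sin(2*y)) ≠ 0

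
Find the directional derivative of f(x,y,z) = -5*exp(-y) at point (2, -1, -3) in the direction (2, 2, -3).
10*sqrt(17)*E/17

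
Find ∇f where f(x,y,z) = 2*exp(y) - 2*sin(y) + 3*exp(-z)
(0, 2*exp(y) - 2*cos(y), -3*exp(-z))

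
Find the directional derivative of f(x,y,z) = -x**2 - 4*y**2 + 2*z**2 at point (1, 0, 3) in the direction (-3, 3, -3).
-10*sqrt(3)/3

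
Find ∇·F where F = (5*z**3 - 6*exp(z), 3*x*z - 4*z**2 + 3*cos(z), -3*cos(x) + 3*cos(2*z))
-6*sin(2*z)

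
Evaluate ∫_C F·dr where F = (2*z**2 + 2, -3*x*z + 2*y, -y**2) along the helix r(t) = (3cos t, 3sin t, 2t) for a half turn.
-75*pi**2/2 - 9*pi + 84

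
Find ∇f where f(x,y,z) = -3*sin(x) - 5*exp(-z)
(-3*cos(x), 0, 5*exp(-z))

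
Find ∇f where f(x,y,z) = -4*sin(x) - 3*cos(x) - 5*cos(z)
(3*sin(x) - 4*cos(x), 0, 5*sin(z))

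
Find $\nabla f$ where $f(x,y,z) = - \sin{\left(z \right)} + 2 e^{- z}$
(0, 0, -cos(z) - 2*exp(-z))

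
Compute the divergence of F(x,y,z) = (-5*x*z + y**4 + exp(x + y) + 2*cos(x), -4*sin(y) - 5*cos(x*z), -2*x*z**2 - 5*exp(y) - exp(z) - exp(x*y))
-4*x*z - 5*z - exp(z) + exp(x + y) - 2*sin(x) - 4*cos(y)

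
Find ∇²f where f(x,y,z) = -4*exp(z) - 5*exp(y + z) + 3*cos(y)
-4*exp(z) - 10*exp(y + z) - 3*cos(y)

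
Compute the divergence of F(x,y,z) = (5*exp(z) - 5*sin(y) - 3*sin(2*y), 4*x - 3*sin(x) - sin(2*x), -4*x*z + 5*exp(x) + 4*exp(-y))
-4*x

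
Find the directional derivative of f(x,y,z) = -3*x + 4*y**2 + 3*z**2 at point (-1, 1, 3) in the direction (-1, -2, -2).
-49/3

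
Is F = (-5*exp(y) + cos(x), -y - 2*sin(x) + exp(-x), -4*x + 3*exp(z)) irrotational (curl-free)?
No, ∇×F = (0, 4, 5*exp(y) - 2*cos(x) - exp(-x))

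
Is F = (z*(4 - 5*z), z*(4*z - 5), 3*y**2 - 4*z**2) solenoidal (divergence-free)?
No, ∇·F = -8*z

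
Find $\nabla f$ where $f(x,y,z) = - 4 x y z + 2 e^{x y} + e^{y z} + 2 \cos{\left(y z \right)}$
(2*y*(-2*z + exp(x*y)), -4*x*z + 2*x*exp(x*y) + z*exp(y*z) - 2*z*sin(y*z), y*(-4*x + exp(y*z) - 2*sin(y*z)))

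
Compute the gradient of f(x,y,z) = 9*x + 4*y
(9, 4, 0)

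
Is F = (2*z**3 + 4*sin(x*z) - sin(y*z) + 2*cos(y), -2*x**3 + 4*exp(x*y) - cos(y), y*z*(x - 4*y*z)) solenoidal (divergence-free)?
No, ∇·F = x*y + 4*x*exp(x*y) - 8*y**2*z + 4*z*cos(x*z) + sin(y)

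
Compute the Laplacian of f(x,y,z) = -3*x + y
0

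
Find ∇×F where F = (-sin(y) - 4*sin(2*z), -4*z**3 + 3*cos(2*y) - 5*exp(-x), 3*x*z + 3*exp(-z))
(12*z**2, -3*z - 8*cos(2*z), cos(y) + 5*exp(-x))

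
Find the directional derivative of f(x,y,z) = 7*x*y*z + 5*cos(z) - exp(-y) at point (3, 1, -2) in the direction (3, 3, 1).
sqrt(19)*(-147*E + 3 + 5*E*sin(2))*exp(-1)/19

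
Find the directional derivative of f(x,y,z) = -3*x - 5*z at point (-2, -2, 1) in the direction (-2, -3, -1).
11*sqrt(14)/14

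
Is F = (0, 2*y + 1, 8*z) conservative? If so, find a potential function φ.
Yes, F is conservative. φ = y**2 + y + 4*z**2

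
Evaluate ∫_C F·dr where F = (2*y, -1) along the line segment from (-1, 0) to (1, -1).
-1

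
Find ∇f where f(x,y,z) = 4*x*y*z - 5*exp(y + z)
(4*y*z, 4*x*z - 5*exp(y + z), 4*x*y - 5*exp(y + z))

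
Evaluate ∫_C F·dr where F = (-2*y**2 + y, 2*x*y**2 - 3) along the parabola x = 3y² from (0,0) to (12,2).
2/5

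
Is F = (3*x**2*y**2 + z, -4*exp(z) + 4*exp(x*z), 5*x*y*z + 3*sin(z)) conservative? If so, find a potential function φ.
No, ∇×F = (5*x*z - 4*x*exp(x*z) + 4*exp(z), -5*y*z + 1, -6*x**2*y + 4*z*exp(x*z)) ≠ 0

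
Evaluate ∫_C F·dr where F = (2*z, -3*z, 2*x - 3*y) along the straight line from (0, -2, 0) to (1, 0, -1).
-2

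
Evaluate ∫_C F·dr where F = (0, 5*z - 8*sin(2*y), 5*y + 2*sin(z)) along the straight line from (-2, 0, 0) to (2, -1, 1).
-7 + 4*cos(2) - 2*cos(1)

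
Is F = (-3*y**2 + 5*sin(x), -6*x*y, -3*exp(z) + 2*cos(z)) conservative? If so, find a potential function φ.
Yes, F is conservative. φ = -3*x*y**2 - 3*exp(z) + 2*sin(z) - 5*cos(x)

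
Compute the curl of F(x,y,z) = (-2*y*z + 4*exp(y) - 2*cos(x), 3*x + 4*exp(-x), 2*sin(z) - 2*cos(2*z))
(0, -2*y, 2*z - 4*exp(y) + 3 - 4*exp(-x))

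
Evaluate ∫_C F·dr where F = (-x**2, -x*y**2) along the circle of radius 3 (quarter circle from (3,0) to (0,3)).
9 - 81*pi/16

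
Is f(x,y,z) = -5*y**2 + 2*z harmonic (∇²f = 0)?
No, ∇²f = -10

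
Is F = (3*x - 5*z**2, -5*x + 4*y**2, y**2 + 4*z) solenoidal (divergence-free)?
No, ∇·F = 8*y + 7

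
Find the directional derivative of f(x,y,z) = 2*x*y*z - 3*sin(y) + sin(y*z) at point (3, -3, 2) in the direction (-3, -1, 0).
sqrt(10)*(3*cos(3) - 2*cos(6) + 24)/10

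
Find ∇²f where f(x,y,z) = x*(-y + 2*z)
0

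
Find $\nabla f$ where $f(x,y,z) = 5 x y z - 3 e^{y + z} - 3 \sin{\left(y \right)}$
(5*y*z, 5*x*z - 3*exp(y + z) - 3*cos(y), 5*x*y - 3*exp(y + z))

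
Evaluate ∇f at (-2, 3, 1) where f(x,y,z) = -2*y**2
(0, -12, 0)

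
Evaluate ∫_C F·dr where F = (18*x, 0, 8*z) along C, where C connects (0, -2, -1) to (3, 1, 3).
113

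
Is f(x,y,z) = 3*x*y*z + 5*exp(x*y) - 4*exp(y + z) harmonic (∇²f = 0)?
No, ∇²f = 5*x**2*exp(x*y) + 5*y**2*exp(x*y) - 8*exp(y + z)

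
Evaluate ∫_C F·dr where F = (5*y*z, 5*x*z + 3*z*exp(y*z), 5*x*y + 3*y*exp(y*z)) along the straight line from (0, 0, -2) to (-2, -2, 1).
3*exp(-2) + 17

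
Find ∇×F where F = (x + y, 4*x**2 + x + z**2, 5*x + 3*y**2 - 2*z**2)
(6*y - 2*z, -5, 8*x)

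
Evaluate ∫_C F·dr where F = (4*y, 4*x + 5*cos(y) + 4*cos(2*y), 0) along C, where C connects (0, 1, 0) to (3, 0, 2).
-5*sin(1) - 2*sin(2)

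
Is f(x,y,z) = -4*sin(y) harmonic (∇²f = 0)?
No, ∇²f = 4*sin(y)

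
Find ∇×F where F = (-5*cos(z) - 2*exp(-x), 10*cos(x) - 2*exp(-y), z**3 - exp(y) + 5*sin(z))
(-exp(y), 5*sin(z), -10*sin(x))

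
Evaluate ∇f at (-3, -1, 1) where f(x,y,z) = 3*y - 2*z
(0, 3, -2)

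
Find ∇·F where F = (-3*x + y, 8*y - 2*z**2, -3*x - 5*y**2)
5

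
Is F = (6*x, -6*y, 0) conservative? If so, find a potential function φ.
Yes, F is conservative. φ = 3*x**2 - 3*y**2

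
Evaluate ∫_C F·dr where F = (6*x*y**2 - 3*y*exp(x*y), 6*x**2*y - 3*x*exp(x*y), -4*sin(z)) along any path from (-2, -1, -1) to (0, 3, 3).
-15 + 4*cos(3) - 4*cos(1) + 3*exp(2)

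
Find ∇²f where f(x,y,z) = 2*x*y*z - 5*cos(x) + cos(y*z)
-y**2*cos(y*z) - z**2*cos(y*z) + 5*cos(x)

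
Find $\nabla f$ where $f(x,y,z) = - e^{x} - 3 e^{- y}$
(-exp(x), 3*exp(-y), 0)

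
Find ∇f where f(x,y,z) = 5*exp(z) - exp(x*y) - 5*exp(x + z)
(-y*exp(x*y) - 5*exp(x + z), -x*exp(x*y), 5*exp(z) - 5*exp(x + z))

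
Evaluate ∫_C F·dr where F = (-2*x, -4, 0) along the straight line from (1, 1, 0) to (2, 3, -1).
-11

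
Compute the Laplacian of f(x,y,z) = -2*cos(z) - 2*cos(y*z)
2*y**2*cos(y*z) + 2*z**2*cos(y*z) + 2*cos(z)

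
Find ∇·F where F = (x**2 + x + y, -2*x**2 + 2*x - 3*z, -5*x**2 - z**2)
2*x - 2*z + 1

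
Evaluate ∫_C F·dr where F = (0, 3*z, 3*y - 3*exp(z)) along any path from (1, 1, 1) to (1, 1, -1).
-6 + 6*sinh(1)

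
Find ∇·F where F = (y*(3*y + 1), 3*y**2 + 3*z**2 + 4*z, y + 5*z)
6*y + 5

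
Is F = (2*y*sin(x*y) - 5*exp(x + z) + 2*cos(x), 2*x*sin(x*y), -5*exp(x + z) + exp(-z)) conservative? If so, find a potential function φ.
Yes, F is conservative. φ = -5*exp(x + z) + 2*sin(x) - 2*cos(x*y) - exp(-z)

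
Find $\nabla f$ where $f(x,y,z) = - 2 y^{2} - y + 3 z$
(0, -4*y - 1, 3)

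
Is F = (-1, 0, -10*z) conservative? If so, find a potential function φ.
Yes, F is conservative. φ = -x - 5*z**2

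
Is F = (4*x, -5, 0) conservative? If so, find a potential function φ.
Yes, F is conservative. φ = 2*x**2 - 5*y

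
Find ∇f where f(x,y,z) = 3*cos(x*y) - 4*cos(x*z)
(-3*y*sin(x*y) + 4*z*sin(x*z), -3*x*sin(x*y), 4*x*sin(x*z))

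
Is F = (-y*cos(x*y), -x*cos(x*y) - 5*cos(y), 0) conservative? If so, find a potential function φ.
Yes, F is conservative. φ = -5*sin(y) - sin(x*y)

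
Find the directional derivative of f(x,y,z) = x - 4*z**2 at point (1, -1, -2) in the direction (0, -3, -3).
-8*sqrt(2)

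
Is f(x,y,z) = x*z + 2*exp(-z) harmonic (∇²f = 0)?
No, ∇²f = 2*exp(-z)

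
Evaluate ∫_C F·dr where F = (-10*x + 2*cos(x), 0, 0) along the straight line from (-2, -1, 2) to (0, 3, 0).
2*sin(2) + 20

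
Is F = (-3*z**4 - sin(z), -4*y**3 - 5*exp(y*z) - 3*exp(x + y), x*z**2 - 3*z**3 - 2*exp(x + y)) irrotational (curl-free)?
No, ∇×F = (5*y*exp(y*z) - 2*exp(x + y), -12*z**3 - z**2 + 2*exp(x + y) - cos(z), -3*exp(x + y))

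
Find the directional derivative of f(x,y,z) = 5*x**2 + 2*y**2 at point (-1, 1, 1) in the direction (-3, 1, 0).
17*sqrt(10)/5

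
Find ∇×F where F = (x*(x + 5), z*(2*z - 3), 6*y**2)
(12*y - 4*z + 3, 0, 0)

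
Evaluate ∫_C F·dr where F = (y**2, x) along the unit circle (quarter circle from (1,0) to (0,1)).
-2/3 + pi/4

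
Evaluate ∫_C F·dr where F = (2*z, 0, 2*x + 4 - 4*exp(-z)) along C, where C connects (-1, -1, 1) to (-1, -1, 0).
2 - 4*exp(-1)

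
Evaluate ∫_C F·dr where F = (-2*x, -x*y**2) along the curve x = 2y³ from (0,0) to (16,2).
-832/3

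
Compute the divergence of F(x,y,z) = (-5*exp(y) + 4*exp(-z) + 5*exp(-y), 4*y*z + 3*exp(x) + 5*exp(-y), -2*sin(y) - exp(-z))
4*z + exp(-z) - 5*exp(-y)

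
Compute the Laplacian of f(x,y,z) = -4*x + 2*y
0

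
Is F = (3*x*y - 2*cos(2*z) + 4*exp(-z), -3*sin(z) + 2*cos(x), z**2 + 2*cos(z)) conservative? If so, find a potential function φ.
No, ∇×F = (3*cos(z), 4*sin(2*z) - 4*exp(-z), -3*x - 2*sin(x)) ≠ 0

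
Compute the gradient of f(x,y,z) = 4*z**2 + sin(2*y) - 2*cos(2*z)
(0, 2*cos(2*y), 8*z + 4*sin(2*z))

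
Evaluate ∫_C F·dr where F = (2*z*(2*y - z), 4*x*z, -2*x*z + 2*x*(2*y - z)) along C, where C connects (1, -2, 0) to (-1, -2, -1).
-6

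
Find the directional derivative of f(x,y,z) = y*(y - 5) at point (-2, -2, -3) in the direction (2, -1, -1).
3*sqrt(6)/2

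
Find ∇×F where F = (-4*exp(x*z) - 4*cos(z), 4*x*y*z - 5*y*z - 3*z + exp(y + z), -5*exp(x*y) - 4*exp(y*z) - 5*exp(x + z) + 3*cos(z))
(-4*x*y - 5*x*exp(x*y) + 5*y - 4*z*exp(y*z) - exp(y + z) + 3, -4*x*exp(x*z) + 5*y*exp(x*y) + 5*exp(x + z) + 4*sin(z), 4*y*z)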